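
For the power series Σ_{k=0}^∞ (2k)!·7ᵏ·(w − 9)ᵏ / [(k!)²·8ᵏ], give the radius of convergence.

The ratio of consecutive coefficients is (2k+1)·(2k+2)/(k+1)² · 7/8 → 7/2.
Thus R = 1/(7/2) = 2/7.

R = 2/7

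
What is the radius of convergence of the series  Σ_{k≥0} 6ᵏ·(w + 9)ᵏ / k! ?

R = ∞

Ratio test: |a_{k+1}/a_k| = 6 · 1/(k+1) → 0 as k → ∞.
The ratio tends to 0 regardless of w, hence R = ∞.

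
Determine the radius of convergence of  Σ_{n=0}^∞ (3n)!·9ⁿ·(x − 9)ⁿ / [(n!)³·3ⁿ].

The ratio of consecutive coefficients is (3n+1)·(3n+2)·(3n+3)/(n+1)³ · 9/3 → 81.
The series converges when 81 · |x − 9| < 1, giving R = 1/81.

R = 1/81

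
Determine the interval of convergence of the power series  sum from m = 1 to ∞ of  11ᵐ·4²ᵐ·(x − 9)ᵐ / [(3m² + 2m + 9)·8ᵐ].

By the ratio test, |a_{m+1}/a_m| = [(3m² + 2m + 9)/(3(m+1)² + 2(m+1) + 9)] · 11·16/8 → 22.
Thus R = 1/(22) = 1/22.
When x = 199/22, the series is dominated by a constant times Σ 1/m², which converges (p = 2 > 1).
At x = 197/22: the series is dominated by a constant times Σ 1/m², which converges (p = 2 > 1).

[197/22, 199/22]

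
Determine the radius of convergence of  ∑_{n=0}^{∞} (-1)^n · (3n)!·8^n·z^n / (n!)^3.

By the ratio test, |a_{n+1}/a_n| = (3n+1)·(3n+2)·(3n+3)/(n+1)³ · 8 → 216.
Convergence for |z| · 216 < 1, i.e. |z| < 1/216. So R = 1/216.

R = 1/216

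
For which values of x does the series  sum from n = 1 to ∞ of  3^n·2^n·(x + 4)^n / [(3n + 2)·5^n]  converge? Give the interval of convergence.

[-29/6, -19/6)

By the ratio test, |a_{n+1}/a_n| = [(3n + 2)/(3(n+1) + 2)] · 3·2/5 → 6/5.
Thus R = 1/(6/5) = 5/6.
Endpoint x = -19/6: the terms behave like c/n; limit comparison with the harmonic series gives divergence.
When x = -29/6, convergence follows from the alternating series test (terms decrease monotonically to 0).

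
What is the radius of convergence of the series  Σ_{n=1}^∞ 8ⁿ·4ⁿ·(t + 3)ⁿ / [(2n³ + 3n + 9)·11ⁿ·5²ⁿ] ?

R = 275/32

By the ratio test, |a_{n+1}/a_n| = [(2n³ + 3n + 9)/(2(n+1)³ + 3(n+1) + 9)] · 8·4/(11·25) → 32/275.
The series converges when 32/275 · |t + 3| < 1, giving R = 275/32.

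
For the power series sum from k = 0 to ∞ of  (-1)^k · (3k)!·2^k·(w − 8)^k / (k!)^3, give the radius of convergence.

R = 1/54

Ratio test: |a_{k+1}/a_k| = (3k+1)·(3k+2)·(3k+3)/(k+1)³ · 2 → 54 as k → ∞.
Thus R = 1/(54) = 1/54.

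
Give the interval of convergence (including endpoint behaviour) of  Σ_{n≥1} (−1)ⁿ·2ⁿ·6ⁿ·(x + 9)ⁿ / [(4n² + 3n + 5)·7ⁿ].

Apply the ratio test: |a_{n+1}| / |a_n| = [(4n² + 3n + 5)/(4(n+1)² + 3(n+1) + 5)] · 2·6/7, which tends to 12/7 as n → ∞.
Hence the series converges for |x + 9| < 1/(12/7) = 7/12, so the radius of convergence is 7/12.
When x = -101/12, the terms are on the order of 1/n², so the series converges absolutely by comparison with the p-series (p = 2 > 1).
At x = -115/12: absolute convergence follows by limit comparison with Σ 1/n².

[-115/12, -101/12]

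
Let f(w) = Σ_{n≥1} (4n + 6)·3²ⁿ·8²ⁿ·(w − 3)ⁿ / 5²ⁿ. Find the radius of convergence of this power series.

R = 25/576

Ratio test: |a_{n+1}/a_n| = [(4(n+1) + 6)/(4n + 6)] · 9·64/25 → 576/25 as n → ∞.
The series converges when 576/25 · |w − 3| < 1, giving R = 25/576.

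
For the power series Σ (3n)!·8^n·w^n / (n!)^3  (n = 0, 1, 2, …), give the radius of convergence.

R = 1/216

The ratio of consecutive coefficients is (3n+1)·(3n+2)·(3n+3)/(n+1)³ · 8 → 216.
The series converges when 216 · |w| < 1, giving R = 1/216.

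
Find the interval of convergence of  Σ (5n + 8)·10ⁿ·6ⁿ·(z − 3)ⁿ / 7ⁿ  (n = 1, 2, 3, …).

(173/60, 187/60)

Apply the ratio test: |a_{n+1}| / |a_n| = [(5(n+1) + 8)/(5n + 8)] · 10·6/7, which tends to 60/7 as n → ∞.
The series converges when 60/7 · |z − 3| < 1, giving R = 7/60.
Endpoint z = 187/60: the terms do not tend to 0, so the series diverges.
Check z = 173/60: the terms do not tend to 0, so the series diverges.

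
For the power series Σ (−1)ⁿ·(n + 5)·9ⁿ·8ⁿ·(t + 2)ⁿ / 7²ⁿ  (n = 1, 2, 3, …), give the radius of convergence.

The ratio of consecutive coefficients is [((n+1) + 5)/(n + 5)] · 9·8/49 → 72/49.
Hence the series converges for |t + 2| < 1/(72/49) = 49/72, so the radius of convergence is 49/72.

R = 49/72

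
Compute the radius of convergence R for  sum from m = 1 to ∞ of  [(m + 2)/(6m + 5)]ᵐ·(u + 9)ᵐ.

Applying the root test, |a_m|^(1/m) = (m + 2)/(6m + 5) → 1/6.
Thus R = 1/(1/6) = 6.

R = 6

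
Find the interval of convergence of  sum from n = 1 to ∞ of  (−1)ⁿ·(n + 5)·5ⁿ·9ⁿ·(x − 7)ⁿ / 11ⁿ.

(304/45, 326/45)

The ratio of consecutive coefficients is [((n+1) + 5)/(n + 5)] · 5·9/11 → 45/11.
Hence the series converges for |x − 7| < 1/(45/11) = 11/45, so the radius of convergence is 11/45.
Check x = 326/45: the n-th term does not approach 0; divergence by the term test.
At x = 304/45: the terms have absolute value of order n, which does not tend to 0, so the series diverges by the divergence test.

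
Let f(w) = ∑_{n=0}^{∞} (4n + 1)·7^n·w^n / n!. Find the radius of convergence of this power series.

R = ∞

By the ratio test, |a_{n+1}/a_n| = (4(n+1) + 1)/(4n + 1) · 7 · 1/(n+1) → 0.
Since the limit is 0 < 1 for every w, the series converges on all of ℝ and R = ∞.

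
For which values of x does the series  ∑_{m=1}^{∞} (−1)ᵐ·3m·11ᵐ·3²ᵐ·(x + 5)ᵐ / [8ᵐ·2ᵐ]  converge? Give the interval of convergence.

The ratio of consecutive coefficients is [3(m+1)/3m] · 11·9/(8·2) → 99/16.
Thus R = 1/(99/16) = 16/99.
At x = -479/99: the terms do not tend to 0, so the series diverges.
Check x = -511/99: the m-th term does not approach 0; divergence by the term test.

(-511/99, -479/99)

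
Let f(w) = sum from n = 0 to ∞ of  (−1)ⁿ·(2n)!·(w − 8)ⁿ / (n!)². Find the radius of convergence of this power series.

By the ratio test, |a_{n+1}/a_n| = (2n+1)·(2n+2)/(n+1)² → 4.
Hence the series converges for |w − 8| < 1/(4) = 1/4, so the radius of convergence is 1/4.

R = 1/4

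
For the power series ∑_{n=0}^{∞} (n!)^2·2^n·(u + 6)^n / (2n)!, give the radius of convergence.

Apply the ratio test: |a_{n+1}| / |a_n| = (n+1)²/[(2n+1)·(2n+2)] · 2, which tends to 1/2 as n → ∞.
The series converges when 1/2 · |u + 6| < 1, giving R = 2.

R = 2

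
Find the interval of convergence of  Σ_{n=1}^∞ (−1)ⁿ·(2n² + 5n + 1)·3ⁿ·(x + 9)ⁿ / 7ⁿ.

Apply the ratio test: |a_{n+1}| / |a_n| = [(2(n+1)² + 5(n+1) + 1)/(2n² + 5n + 1)] · 3/7, which tends to 3/7 as n → ∞.
Convergence for |x + 9| · 3/7 < 1, i.e. |x + 9| < 7/3. So R = 7/3.
Check x = -20/3: the n-th term does not approach 0; divergence by the term test.
Check x = -34/3: the terms have absolute value of order n², which does not tend to 0, so the series diverges by the divergence test.

(-34/3, -20/3)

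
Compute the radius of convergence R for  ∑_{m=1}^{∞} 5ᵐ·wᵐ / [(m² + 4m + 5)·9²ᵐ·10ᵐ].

R = 162

Ratio test: |a_{m+1}/a_m| = [(m² + 4m + 5)/((m+1)² + 4(m+1) + 5)] · 5/(81·10) → 1/162 as m → ∞.
Thus R = 1/(1/162) = 162.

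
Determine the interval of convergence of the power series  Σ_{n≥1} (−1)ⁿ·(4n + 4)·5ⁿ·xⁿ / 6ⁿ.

(-6/5, 6/5)

Apply the ratio test: |a_{n+1}| / |a_n| = [(4(n+1) + 4)/(4n + 4)] · 5/6, which tends to 5/6 as n → ∞.
Convergence for |x| · 5/6 < 1, i.e. |x| < 6/5. So R = 6/5.
When x = 6/5, the n-th term does not approach 0; divergence by the term test.
Endpoint x = -6/5: the terms do not tend to 0, so the series diverges.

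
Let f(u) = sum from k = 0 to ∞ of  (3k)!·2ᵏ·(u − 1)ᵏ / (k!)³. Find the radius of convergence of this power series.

R = 1/54

Ratio test: |a_{k+1}/a_k| = (3k+1)·(3k+2)·(3k+3)/(k+1)³ · 2 → 54 as k → ∞.
Thus R = 1/(54) = 1/54.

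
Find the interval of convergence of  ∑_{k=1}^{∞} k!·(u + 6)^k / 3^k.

{-6}

The ratio of consecutive coefficients is (k+1) · 1/3 → ∞.
The ratio grows without bound, so the series diverges whenever (u + 6) ≠ 0; it converges only at u = -6. R = 0.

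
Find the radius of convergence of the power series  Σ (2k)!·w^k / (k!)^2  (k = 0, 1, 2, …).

Apply the ratio test: |a_{k+1}| / |a_k| = (2k+1)·(2k+2)/(k+1)², which tends to 4 as k → ∞.
The series converges when 4 · |w| < 1, giving R = 1/4.

R = 1/4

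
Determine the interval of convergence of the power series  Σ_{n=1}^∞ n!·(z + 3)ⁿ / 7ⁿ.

{-3}

The ratio of consecutive coefficients is (n+1) · 1/7 → ∞.
The terms grow without bound for any (z + 3) ≠ 0, so R = 0 (convergence only at z = -3).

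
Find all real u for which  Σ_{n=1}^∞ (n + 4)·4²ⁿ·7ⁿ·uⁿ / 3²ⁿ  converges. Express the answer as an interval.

(-9/112, 9/112)

By the ratio test, |a_{n+1}/a_n| = [((n+1) + 4)/(n + 4)] · 16·7/9 → 112/9.
The series converges when 112/9 · |u| < 1, giving R = 9/112.
When u = 9/112, the terms have absolute value of order n, which does not tend to 0, so the series diverges by the divergence test.
Check u = -9/112: the terms have absolute value of order n, which does not tend to 0, so the series diverges by the divergence test.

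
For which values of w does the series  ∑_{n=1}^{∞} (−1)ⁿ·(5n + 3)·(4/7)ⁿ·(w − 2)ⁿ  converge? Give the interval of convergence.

(1/4, 15/4)

Apply the ratio test: |a_{n+1}| / |a_n| = [(5(n+1) + 3)/(5n + 3)] · 4/7, which tends to 4/7 as n → ∞.
Convergence for |w − 2| · 4/7 < 1, i.e. |w − 2| < 7/4. So R = 7/4.
At w = 15/4: the n-th term does not approach 0; divergence by the term test.
At w = 1/4: the terms have absolute value of order n, which does not tend to 0, so the series diverges by the divergence test.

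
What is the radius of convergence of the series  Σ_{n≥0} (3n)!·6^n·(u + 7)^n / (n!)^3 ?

Ratio test: |a_{n+1}/a_n| = (3n+1)·(3n+2)·(3n+3)/(n+1)³ · 6 → 162 as n → ∞.
Thus R = 1/(162) = 1/162.

R = 1/162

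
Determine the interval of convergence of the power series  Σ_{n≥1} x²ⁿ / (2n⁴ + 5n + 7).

[-1, 1]

Apply the ratio test: |a_{n+1}| / |a_n| = (2n⁴ + 5n + 7)/(2(n+1)⁴ + 5(n+1) + 7), which tends to 1 as n → ∞.
Successive powers of x differ by 2, so the series converges when |x|² · 1 < 1, i.e. |x| < √(1) = 1. So R = 1.
Check x = 1: absolute convergence follows by limit comparison with Σ 1/n⁴.
At x = -1: absolute convergence follows by limit comparison with Σ 1/n⁴.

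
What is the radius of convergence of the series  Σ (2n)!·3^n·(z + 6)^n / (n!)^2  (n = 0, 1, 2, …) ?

R = 1/12

By the ratio test, |a_{n+1}/a_n| = (2n+1)·(2n+2)/(n+1)² · 3 → 12.
The series converges when 12 · |z + 6| < 1, giving R = 1/12.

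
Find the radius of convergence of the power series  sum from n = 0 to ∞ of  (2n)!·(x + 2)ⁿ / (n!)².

By the ratio test, |a_{n+1}/a_n| = (2n+1)·(2n+2)/(n+1)² → 4.
Convergence for |x + 2| · 4 < 1, i.e. |x + 2| < 1/4. So R = 1/4.

R = 1/4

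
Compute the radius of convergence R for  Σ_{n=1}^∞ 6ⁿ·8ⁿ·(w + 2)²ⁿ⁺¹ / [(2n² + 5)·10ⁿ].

R = √30/12

Ratio test: |a_{n+1}/a_n| = [(2n² + 5)/(2(n+1)² + 5)] · 6·8/10 → 24/5 as n → ∞.
Successive powers of (w + 2) differ by 2, so the series converges when |w + 2|² · 24/5 < 1, i.e. |w + 2| < √(5/24). So R = √30/12.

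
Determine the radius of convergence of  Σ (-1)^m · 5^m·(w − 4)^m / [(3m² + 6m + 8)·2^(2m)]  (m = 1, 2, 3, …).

R = 4/5

Ratio test: |a_{m+1}/a_m| = [(3m² + 6m + 8)/(3(m+1)² + 6(m+1) + 8)] · 5/4 → 5/4 as m → ∞.
Convergence for |w − 4| · 5/4 < 1, i.e. |w − 4| < 4/5. So R = 4/5.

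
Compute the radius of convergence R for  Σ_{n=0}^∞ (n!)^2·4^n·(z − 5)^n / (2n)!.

Apply the ratio test: |a_{n+1}| / |a_n| = (n+1)²/[(2n+1)·(2n+2)] · 4, which tends to 1 as n → ∞.
Hence R = 1.

R = 1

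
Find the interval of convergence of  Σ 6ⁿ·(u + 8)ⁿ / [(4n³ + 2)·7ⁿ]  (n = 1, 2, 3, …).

[-55/6, -41/6]

The ratio of consecutive coefficients is [(4n³ + 2)/(4(n+1)³ + 2)] · 6/7 → 6/7.
Hence the series converges for |u + 8| < 1/(6/7) = 7/6, so the radius of convergence is 7/6.
At u = -41/6: the series is dominated by a constant times Σ 1/n³, which converges (p = 3 > 1).
When u = -55/6, absolute convergence follows by limit comparison with Σ 1/n³.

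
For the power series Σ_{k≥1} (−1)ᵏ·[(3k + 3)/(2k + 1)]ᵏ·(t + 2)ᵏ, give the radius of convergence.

By the Cauchy root test, |a_k|^(1/k) = (3k + 3)/(2k + 1) → 3/2.
Convergence for |t + 2| · 3/2 < 1, i.e. |t + 2| < 2/3. So R = 2/3.

R = 2/3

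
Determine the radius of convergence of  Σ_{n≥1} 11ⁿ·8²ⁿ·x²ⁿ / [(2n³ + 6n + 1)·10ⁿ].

Apply the ratio test: |a_{n+1}| / |a_n| = [(2n³ + 6n + 1)/(2(n+1)³ + 6(n+1) + 1)] · 11·64/10, which tends to 352/5 as n → ∞.
Since the exponent of x increases by 2 each term, convergence requires |x|² < 5/352, hence R = √110/88.

R = √110/88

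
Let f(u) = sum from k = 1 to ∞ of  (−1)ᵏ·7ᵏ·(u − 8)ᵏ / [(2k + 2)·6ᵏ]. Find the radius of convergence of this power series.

R = 6/7

Ratio test: |a_{k+1}/a_k| = [(2k + 2)/(2(k+1) + 2)] · 7/6 → 7/6 as k → ∞.
Convergence for |u − 8| · 7/6 < 1, i.e. |u − 8| < 6/7. So R = 6/7.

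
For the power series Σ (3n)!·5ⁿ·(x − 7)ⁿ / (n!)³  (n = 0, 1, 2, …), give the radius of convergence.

By the ratio test, |a_{n+1}/a_n| = (3n+1)·(3n+2)·(3n+3)/(n+1)³ · 5 → 135.
Hence the series converges for |x − 7| < 1/(135) = 1/135, so the radius of convergence is 1/135.

R = 1/135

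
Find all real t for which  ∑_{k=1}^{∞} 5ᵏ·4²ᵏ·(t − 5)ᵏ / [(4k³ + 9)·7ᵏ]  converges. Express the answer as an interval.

By the ratio test, |a_{k+1}/a_k| = [(4k³ + 9)/(4(k+1)³ + 9)] · 5·16/7 → 80/7.
The series converges when 80/7 · |t − 5| < 1, giving R = 7/80.
Endpoint t = 407/80: the terms are on the order of 1/k³, so the series converges absolutely by comparison with the p-series (p = 3 > 1).
Check t = 393/80: the series is dominated by a constant times Σ 1/k³, which converges (p = 3 > 1).

[393/80, 407/80]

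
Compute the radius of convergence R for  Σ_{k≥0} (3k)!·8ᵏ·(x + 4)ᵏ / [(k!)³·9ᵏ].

R = 1/24

Ratio test: |a_{k+1}/a_k| = (3k+1)·(3k+2)·(3k+3)/(k+1)³ · 8/9 → 24 as k → ∞.
Hence the series converges for |x + 4| < 1/(24) = 1/24, so the radius of convergence is 1/24.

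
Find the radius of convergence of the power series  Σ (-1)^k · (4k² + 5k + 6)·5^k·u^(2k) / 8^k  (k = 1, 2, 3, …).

Apply the ratio test: |a_{k+1}| / |a_k| = [(4(k+1)² + 5(k+1) + 6)/(4k² + 5k + 6)] · 5/8, which tends to 5/8 as k → ∞.
Writing y = u², the series in y has radius 8/5, so |u| < √(8/5) and R = 2√10/5.

R = 2√10/5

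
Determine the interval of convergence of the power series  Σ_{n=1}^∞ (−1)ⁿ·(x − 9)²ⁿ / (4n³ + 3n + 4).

Apply the ratio test: |a_{n+1}| / |a_n| = (4n³ + 3n + 4)/(4(n+1)³ + 3(n+1) + 4), which tends to 1 as n → ∞.
Successive powers of (x − 9) differ by 2, so the series converges when |x − 9|² · 1 < 1, i.e. |x − 9| < √(1) = 1. So R = 1.
Endpoint x = 10: absolute convergence follows by limit comparison with Σ 1/n³.
At x = 8: the terms are on the order of 1/n³, so the series converges absolutely by comparison with the p-series (p = 3 > 1).

[8, 10]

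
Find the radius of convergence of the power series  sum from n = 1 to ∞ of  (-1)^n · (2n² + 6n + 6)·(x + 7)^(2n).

The ratio of consecutive coefficients is (2(n+1)² + 6(n+1) + 6)/(2n² + 6n + 6) → 1.
Since the exponent of (x + 7) increases by 2 each term, convergence requires |x + 7|² < 1, hence R = 1.

R = 1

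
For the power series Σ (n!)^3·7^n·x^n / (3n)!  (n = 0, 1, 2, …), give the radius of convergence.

R = 27/7

By the ratio test, |a_{n+1}/a_n| = (n+1)³/[(3n+1)·(3n+2)·(3n+3)] · 7 → 7/27.
Convergence for |x| · 7/27 < 1, i.e. |x| < 27/7. So R = 27/7.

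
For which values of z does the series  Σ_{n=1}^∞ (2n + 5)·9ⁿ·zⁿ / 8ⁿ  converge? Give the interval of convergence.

Ratio test: |a_{n+1}/a_n| = [(2(n+1) + 5)/(2n + 5)] · 9/8 → 9/8 as n → ∞.
Convergence for |z| · 9/8 < 1, i.e. |z| < 8/9. So R = 8/9.
At z = 8/9: the terms have absolute value of order n, which does not tend to 0, so the series diverges by the divergence test.
When z = -8/9, the terms have absolute value of order n, which does not tend to 0, so the series diverges by the divergence test.

(-8/9, 8/9)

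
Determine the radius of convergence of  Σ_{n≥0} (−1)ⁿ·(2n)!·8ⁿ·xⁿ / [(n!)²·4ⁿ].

R = 1/8

By the ratio test, |a_{n+1}/a_n| = (2n+1)·(2n+2)/(n+1)² · 8/4 → 8.
The series converges when 8 · |x| < 1, giving R = 1/8.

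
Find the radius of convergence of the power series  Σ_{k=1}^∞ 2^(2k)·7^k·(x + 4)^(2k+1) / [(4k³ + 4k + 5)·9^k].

R = 3√7/14

Apply the ratio test: |a_{k+1}| / |a_k| = [(4k³ + 4k + 5)/(4(k+1)³ + 4(k+1) + 5)] · 4·7/9, which tends to 28/9 as k → ∞.
Since the exponent of (x + 4) increases by 2 each term, convergence requires |x + 4|² < 9/28, hence R = 3√7/14.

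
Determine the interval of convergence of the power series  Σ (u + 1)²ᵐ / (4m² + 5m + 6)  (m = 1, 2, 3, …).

[-2, 0]

Apply the ratio test: |a_{m+1}| / |a_m| = (4m² + 5m + 6)/(4(m+1)² + 5(m+1) + 6), which tends to 1 as m → ∞.
Successive powers of (u + 1) differ by 2, so the series converges when |u + 1|² · 1 < 1, i.e. |u + 1| < √(1) = 1. So R = 1.
At u = 0: absolute convergence follows by limit comparison with Σ 1/m².
Endpoint u = -2: the series is dominated by a constant times Σ 1/m², which converges (p = 2 > 1).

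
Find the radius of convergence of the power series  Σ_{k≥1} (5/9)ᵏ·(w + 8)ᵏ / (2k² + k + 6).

R = 9/5

Apply the ratio test: |a_{k+1}| / |a_k| = [(2k² + k + 6)/(2(k+1)² + (k+1) + 6)] · 5/9, which tends to 5/9 as k → ∞.
Hence the series converges for |w + 8| < 1/(5/9) = 9/5, so the radius of convergence is 9/5.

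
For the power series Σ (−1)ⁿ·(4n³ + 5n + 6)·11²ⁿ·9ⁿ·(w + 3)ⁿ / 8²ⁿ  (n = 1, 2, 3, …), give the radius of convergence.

R = 64/1089

By the ratio test, |a_{n+1}/a_n| = [(4(n+1)³ + 5(n+1) + 6)/(4n³ + 5n + 6)] · 121·9/64 → 1089/64.
The series converges when 1089/64 · |w + 3| < 1, giving R = 64/1089.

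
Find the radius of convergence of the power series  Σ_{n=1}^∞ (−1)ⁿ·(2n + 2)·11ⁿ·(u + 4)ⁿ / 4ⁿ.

R = 4/11

By the ratio test, |a_{n+1}/a_n| = [(2(n+1) + 2)/(2n + 2)] · 11/4 → 11/4.
The series converges when 11/4 · |u + 4| < 1, giving R = 4/11.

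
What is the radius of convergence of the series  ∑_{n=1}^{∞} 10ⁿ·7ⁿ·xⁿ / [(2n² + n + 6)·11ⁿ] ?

Apply the ratio test: |a_{n+1}| / |a_n| = [(2n² + n + 6)/(2(n+1)² + (n+1) + 6)] · 10·7/11, which tends to 70/11 as n → ∞.
Hence the series converges for |x| < 1/(70/11) = 11/70, so the radius of convergence is 11/70.

R = 11/70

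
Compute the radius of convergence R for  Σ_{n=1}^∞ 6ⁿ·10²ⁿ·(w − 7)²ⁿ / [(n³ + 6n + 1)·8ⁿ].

The ratio of consecutive coefficients is [(n³ + 6n + 1)/((n+1)³ + 6(n+1) + 1)] · 6·100/8 → 75.
Since the exponent of (w − 7) increases by 2 each term, convergence requires |w − 7|² < 1/75, hence R = √3/15.

R = √3/15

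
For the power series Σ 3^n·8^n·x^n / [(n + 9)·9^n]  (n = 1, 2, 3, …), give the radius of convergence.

R = 3/8

Ratio test: |a_{n+1}/a_n| = [(n + 9)/((n+1) + 9)] · 3·8/9 → 8/3 as n → ∞.
Convergence for |x| · 8/3 < 1, i.e. |x| < 3/8. So R = 3/8.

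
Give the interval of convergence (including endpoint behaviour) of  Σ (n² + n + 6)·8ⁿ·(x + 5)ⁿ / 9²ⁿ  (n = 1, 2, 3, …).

By the ratio test, |a_{n+1}/a_n| = [((n+1)² + (n+1) + 6)/(n² + n + 6)] · 8/81 → 8/81.
Hence the series converges for |x + 5| < 1/(8/81) = 81/8, so the radius of convergence is 81/8.
Endpoint x = 41/8: the terms do not tend to 0, so the series diverges.
Check x = -121/8: the n-th term does not approach 0; divergence by the term test.

(-121/8, 41/8)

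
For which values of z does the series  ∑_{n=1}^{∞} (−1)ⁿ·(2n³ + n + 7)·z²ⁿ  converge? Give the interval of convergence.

(-1, 1)

Apply the ratio test: |a_{n+1}| / |a_n| = (2(n+1)³ + (n+1) + 7)/(2n³ + n + 7), which tends to 1 as n → ∞.
Since the exponent of z increases by 2 each term, convergence requires |z|² < 1, hence R = 1.
When z = 1, the terms do not tend to 0, so the series diverges.
At z = -1: the terms have absolute value of order n³, which does not tend to 0, so the series diverges by the divergence test.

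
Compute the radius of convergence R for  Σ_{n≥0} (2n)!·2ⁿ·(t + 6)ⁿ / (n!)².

R = 1/8

Apply the ratio test: |a_{n+1}| / |a_n| = (2n+1)·(2n+2)/(n+1)² · 2, which tends to 8 as n → ∞.
Hence the series converges for |t + 6| < 1/(8) = 1/8, so the radius of convergence is 1/8.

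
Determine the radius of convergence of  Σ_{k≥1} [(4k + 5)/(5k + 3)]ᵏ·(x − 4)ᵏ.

Root test: |a_k|^(1/k) = (4k + 5)/(5k + 3) → 4/5.
The series converges when 4/5 · |x − 4| < 1, giving R = 5/4.

R = 5/4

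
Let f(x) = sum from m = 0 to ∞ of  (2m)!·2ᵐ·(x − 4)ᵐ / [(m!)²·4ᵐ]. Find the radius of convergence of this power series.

R = 1/2

Ratio test: |a_{m+1}/a_m| = (2m+1)·(2m+2)/(m+1)² · 2/4 → 2 as m → ∞.
Thus R = 1/(2) = 1/2.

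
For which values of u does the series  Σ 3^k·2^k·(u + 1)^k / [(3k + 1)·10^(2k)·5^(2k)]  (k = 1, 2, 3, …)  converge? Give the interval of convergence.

By the ratio test, |a_{k+1}/a_k| = [(3k + 1)/(3(k+1) + 1)] · 3·2/(100·25) → 3/1250.
Thus R = 1/(3/1250) = 1250/3.
Endpoint u = 1247/3: comparison with the harmonic series Σ 1/k shows the series diverges.
Endpoint u = -1253/3: convergence follows from the alternating series test (terms decrease monotonically to 0).

[-1253/3, 1247/3)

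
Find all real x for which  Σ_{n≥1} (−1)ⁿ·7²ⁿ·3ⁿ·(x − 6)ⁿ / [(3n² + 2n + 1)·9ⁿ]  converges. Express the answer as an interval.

[291/49, 297/49]

Ratio test: |a_{n+1}/a_n| = [(3n² + 2n + 1)/(3(n+1)² + 2(n+1) + 1)] · 49·3/9 → 49/3 as n → ∞.
Convergence for |x − 6| · 49/3 < 1, i.e. |x − 6| < 3/49. So R = 3/49.
Endpoint x = 297/49: the terms are on the order of 1/n², so the series converges absolutely by comparison with the p-series (p = 2 > 1).
When x = 291/49, the series is dominated by a constant times Σ 1/n², which converges (p = 2 > 1).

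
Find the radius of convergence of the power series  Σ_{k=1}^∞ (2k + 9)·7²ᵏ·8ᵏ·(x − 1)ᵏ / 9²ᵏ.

Ratio test: |a_{k+1}/a_k| = [(2(k+1) + 9)/(2k + 9)] · 49·8/81 → 392/81 as k → ∞.
Hence the series converges for |x − 1| < 1/(392/81) = 81/392, so the radius of convergence is 81/392.

R = 81/392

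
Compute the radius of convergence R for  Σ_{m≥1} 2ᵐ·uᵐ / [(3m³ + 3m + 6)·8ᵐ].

R = 4

Ratio test: |a_{m+1}/a_m| = [(3m³ + 3m + 6)/(3(m+1)³ + 3(m+1) + 6)] · 2/8 → 1/4 as m → ∞.
The series converges when 1/4 · |u| < 1, giving R = 4.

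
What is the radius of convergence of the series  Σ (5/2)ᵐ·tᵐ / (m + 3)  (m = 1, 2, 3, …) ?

By the ratio test, |a_{m+1}/a_m| = [(m + 3)/((m+1) + 3)] · 5/2 → 5/2.
Convergence for |t| · 5/2 < 1, i.e. |t| < 2/5. So R = 2/5.

R = 2/5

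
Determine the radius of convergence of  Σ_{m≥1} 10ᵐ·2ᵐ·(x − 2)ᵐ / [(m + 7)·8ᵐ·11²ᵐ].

The ratio of consecutive coefficients is [(m + 7)/((m+1) + 7)] · 10·2/(8·121) → 5/242.
Thus R = 1/(5/242) = 242/5.

R = 242/5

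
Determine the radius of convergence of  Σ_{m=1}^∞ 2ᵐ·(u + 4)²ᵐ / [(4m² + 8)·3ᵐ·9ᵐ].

The ratio of consecutive coefficients is [(4m² + 8)/(4(m+1)² + 8)] · 2/(3·9) → 2/27.
Successive powers of (u + 4) differ by 2, so the series converges when |u + 4|² · 2/27 < 1, i.e. |u + 4| < √(27/2). So R = 3√6/2.

R = 3√6/2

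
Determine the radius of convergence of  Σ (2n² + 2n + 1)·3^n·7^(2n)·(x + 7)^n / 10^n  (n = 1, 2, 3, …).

R = 10/147

Ratio test: |a_{n+1}/a_n| = [(2(n+1)² + 2(n+1) + 1)/(2n² + 2n + 1)] · 3·49/10 → 147/10 as n → ∞.
The series converges when 147/10 · |x + 7| < 1, giving R = 10/147.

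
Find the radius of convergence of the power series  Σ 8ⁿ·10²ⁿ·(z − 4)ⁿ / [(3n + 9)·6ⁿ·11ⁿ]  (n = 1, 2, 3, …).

R = 33/400

Apply the ratio test: |a_{n+1}| / |a_n| = [(3n + 9)/(3(n+1) + 9)] · 8·100/(6·11), which tends to 400/33 as n → ∞.
The series converges when 400/33 · |z − 4| < 1, giving R = 33/400.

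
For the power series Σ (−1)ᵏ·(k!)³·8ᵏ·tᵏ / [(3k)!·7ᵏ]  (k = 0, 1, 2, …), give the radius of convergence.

By the ratio test, |a_{k+1}/a_k| = (k+1)³/[(3k+1)·(3k+2)·(3k+3)] · 8/7 → 8/189.
Convergence for |t| · 8/189 < 1, i.e. |t| < 189/8. So R = 189/8.

R = 189/8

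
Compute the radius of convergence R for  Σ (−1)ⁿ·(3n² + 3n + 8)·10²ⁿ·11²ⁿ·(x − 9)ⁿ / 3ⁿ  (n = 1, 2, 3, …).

Apply the ratio test: |a_{n+1}| / |a_n| = [(3(n+1)² + 3(n+1) + 8)/(3n² + 3n + 8)] · 100·121/3, which tends to 12100/3 as n → ∞.
Hence the series converges for |x − 9| < 1/(12100/3) = 3/12100, so the radius of convergence is 3/12100.

R = 3/12100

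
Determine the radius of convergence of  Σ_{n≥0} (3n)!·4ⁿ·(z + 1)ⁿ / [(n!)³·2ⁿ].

Ratio test: |a_{n+1}/a_n| = (3n+1)·(3n+2)·(3n+3)/(n+1)³ · 4/2 → 54 as n → ∞.
Hence the series converges for |z + 1| < 1/(54) = 1/54, so the radius of convergence is 1/54.

R = 1/54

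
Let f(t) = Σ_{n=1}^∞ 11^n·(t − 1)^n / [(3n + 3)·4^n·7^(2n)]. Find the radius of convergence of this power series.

R = 196/11

By the ratio test, |a_{n+1}/a_n| = [(3n + 3)/(3(n+1) + 3)] · 11/(4·49) → 11/196.
Thus R = 1/(11/196) = 196/11.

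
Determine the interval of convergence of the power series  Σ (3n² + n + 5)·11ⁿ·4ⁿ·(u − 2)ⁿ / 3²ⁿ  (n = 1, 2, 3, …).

(79/44, 97/44)

Apply the ratio test: |a_{n+1}| / |a_n| = [(3(n+1)² + (n+1) + 5)/(3n² + n + 5)] · 11·4/9, which tends to 44/9 as n → ∞.
Convergence for |u − 2| · 44/9 < 1, i.e. |u − 2| < 9/44. So R = 9/44.
At u = 97/44: the terms do not tend to 0, so the series diverges.
Endpoint u = 79/44: the n-th term does not approach 0; divergence by the term test.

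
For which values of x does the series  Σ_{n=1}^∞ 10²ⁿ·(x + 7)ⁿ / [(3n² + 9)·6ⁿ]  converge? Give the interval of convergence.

[-353/50, -347/50]

By the ratio test, |a_{n+1}/a_n| = [(3n² + 9)/(3(n+1)² + 9)] · 100/6 → 50/3.
Convergence for |x + 7| · 50/3 < 1, i.e. |x + 7| < 3/50. So R = 3/50.
Endpoint x = -347/50: the series is dominated by a constant times Σ 1/n², which converges (p = 2 > 1).
When x = -353/50, the series is dominated by a constant times Σ 1/n², which converges (p = 2 > 1).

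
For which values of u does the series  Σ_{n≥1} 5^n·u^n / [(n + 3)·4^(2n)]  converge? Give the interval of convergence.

[-16/5, 16/5)

Apply the ratio test: |a_{n+1}| / |a_n| = [(n + 3)/((n+1) + 3)] · 5/16, which tends to 5/16 as n → ∞.
Convergence for |u| · 5/16 < 1, i.e. |u| < 16/5. So R = 16/5.
Endpoint u = 16/5: comparison with the harmonic series Σ 1/n shows the series diverges.
At u = -16/5: an alternating series whose terms decrease to 0 in absolute value, so it converges by the Leibniz criterion.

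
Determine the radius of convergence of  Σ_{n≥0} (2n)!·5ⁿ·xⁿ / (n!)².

Apply the ratio test: |a_{n+1}| / |a_n| = (2n+1)·(2n+2)/(n+1)² · 5, which tends to 20 as n → ∞.
Thus R = 1/(20) = 1/20.

R = 1/20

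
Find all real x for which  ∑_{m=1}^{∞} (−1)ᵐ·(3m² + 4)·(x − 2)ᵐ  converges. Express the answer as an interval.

Apply the ratio test: |a_{m+1}| / |a_m| = (3(m+1)² + 4)/(3m² + 4), which tends to 1 as m → ∞.
Hence R = 1.
Endpoint x = 3: the terms have absolute value of order m², which does not tend to 0, so the series diverges by the divergence test.
When x = 1, the terms have absolute value of order m², which does not tend to 0, so the series diverges by the divergence test.

(1, 3)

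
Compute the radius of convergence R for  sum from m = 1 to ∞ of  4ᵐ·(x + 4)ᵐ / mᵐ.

R = ∞

By the Cauchy root test, |a_m|^(1/m) = 4/m → 0.
The limit is 0 for every x, so R = ∞.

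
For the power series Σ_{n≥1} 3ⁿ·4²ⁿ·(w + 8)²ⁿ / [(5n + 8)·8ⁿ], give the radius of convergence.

By the ratio test, |a_{n+1}/a_n| = [(5n + 8)/(5(n+1) + 8)] · 3·16/8 → 6.
Since the exponent of (w + 8) increases by 2 each term, convergence requires |w + 8|² < 1/6, hence R = √6/6.

R = √6/6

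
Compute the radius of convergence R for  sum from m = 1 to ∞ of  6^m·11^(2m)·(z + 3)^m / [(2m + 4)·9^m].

R = 3/242

Apply the ratio test: |a_{m+1}| / |a_m| = [(2m + 4)/(2(m+1) + 4)] · 6·121/9, which tends to 242/3 as m → ∞.
Thus R = 1/(242/3) = 3/242.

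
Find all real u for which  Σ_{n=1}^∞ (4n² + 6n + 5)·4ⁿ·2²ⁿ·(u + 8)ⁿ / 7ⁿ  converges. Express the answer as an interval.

Apply the ratio test: |a_{n+1}| / |a_n| = [(4(n+1)² + 6(n+1) + 5)/(4n² + 6n + 5)] · 4·4/7, which tends to 16/7 as n → ∞.
Convergence for |u + 8| · 16/7 < 1, i.e. |u + 8| < 7/16. So R = 7/16.
Endpoint u = -121/16: the terms have absolute value of order n², which does not tend to 0, so the series diverges by the divergence test.
Check u = -135/16: the terms do not tend to 0, so the series diverges.

(-135/16, -121/16)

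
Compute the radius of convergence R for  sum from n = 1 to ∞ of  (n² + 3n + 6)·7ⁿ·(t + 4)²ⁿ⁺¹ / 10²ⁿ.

By the ratio test, |a_{n+1}/a_n| = [((n+1)² + 3(n+1) + 6)/(n² + 3n + 6)] · 7/100 → 7/100.
Writing y = (t + 4)², the series in y has radius 100/7, so |t + 4| < √(100/7) and R = 10√7/7.

R = 10√7/7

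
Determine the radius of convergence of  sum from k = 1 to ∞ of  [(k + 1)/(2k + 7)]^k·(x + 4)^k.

Applying the root test, |a_k|^(1/k) = (k + 1)/(2k + 7) → 1/2.
The series converges when 1/2 · |x + 4| < 1, giving R = 2.

R = 2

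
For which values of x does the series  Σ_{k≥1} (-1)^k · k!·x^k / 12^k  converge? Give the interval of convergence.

Apply the ratio test: |a_{k+1}| / |a_k| = (k+1) · 1/12, which tends to ∞ as k → ∞.
Since the ratio → ∞, the series diverges for every x ≠ 0, and R = 0.

{0}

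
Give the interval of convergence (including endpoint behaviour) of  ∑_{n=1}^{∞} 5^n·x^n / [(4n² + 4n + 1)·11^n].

By the ratio test, |a_{n+1}/a_n| = [(4n² + 4n + 1)/(4(n+1)² + 4(n+1) + 1)] · 5/11 → 5/11.
Thus R = 1/(5/11) = 11/5.
Endpoint x = 11/5: the series is dominated by a constant times Σ 1/n², which converges (p = 2 > 1).
Check x = -11/5: absolute convergence follows by limit comparison with Σ 1/n².

[-11/5, 11/5]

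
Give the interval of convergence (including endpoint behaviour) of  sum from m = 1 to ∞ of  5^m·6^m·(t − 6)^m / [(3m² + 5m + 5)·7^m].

Apply the ratio test: |a_{m+1}| / |a_m| = [(3m² + 5m + 5)/(3(m+1)² + 5(m+1) + 5)] · 5·6/7, which tends to 30/7 as m → ∞.
The series converges when 30/7 · |t − 6| < 1, giving R = 7/30.
Check t = 187/30: absolute convergence follows by limit comparison with Σ 1/m².
At t = 173/30: the series is dominated by a constant times Σ 1/m², which converges (p = 2 > 1).

[173/30, 187/30]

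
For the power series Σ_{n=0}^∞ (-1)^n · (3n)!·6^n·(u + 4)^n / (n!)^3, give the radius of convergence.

By the ratio test, |a_{n+1}/a_n| = (3n+1)·(3n+2)·(3n+3)/(n+1)³ · 6 → 162.
Convergence for |u + 4| · 162 < 1, i.e. |u + 4| < 1/162. So R = 1/162.

R = 1/162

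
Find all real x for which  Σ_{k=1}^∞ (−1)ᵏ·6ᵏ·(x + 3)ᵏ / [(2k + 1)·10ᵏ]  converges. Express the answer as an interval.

(-14/3, -4/3]

Apply the ratio test: |a_{k+1}| / |a_k| = [(2k + 1)/(2(k+1) + 1)] · 6/10, which tends to 3/5 as k → ∞.
Hence the series converges for |x + 3| < 1/(3/5) = 5/3, so the radius of convergence is 5/3.
When x = -4/3, an alternating series whose terms decrease to 0 in absolute value, so it converges by the Leibniz criterion.
Endpoint x = -14/3: the terms are asymptotic to a nonzero constant times 1/k, so the series diverges by limit comparison with Σ 1/k.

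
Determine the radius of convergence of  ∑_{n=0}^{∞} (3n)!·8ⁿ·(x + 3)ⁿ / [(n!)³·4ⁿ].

The ratio of consecutive coefficients is (3n+1)·(3n+2)·(3n+3)/(n+1)³ · 8/4 → 54.
Thus R = 1/(54) = 1/54.

R = 1/54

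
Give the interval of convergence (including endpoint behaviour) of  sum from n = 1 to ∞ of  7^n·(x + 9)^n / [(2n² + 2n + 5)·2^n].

Apply the ratio test: |a_{n+1}| / |a_n| = [(2n² + 2n + 5)/(2(n+1)² + 2(n+1) + 5)] · 7/2, which tends to 7/2 as n → ∞.
Hence the series converges for |x + 9| < 1/(7/2) = 2/7, so the radius of convergence is 2/7.
When x = -61/7, the terms are on the order of 1/n², so the series converges absolutely by comparison with the p-series (p = 2 > 1).
Check x = -65/7: the series is dominated by a constant times Σ 1/n², which converges (p = 2 > 1).

[-65/7, -61/7]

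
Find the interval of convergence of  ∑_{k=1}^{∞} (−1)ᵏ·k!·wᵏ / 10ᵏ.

{0}

By the ratio test, |a_{k+1}/a_k| = (k+1) · 1/10 → ∞.
The terms grow without bound for any w ≠ 0, so R = 0 (convergence only at w = 0).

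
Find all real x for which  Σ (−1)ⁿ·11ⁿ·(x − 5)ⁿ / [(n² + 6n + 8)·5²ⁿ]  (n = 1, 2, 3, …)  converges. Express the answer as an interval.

[30/11, 80/11]

Apply the ratio test: |a_{n+1}| / |a_n| = [(n² + 6n + 8)/((n+1)² + 6(n+1) + 8)] · 11/25, which tends to 11/25 as n → ∞.
Thus R = 1/(11/25) = 25/11.
When x = 80/11, absolute convergence follows by limit comparison with Σ 1/n².
When x = 30/11, the terms are on the order of 1/n², so the series converges absolutely by comparison with the p-series (p = 2 > 1).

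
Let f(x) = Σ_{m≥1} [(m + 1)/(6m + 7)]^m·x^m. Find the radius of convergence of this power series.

R = 6

By the Cauchy root test, |a_m|^(1/m) = (m + 1)/(6m + 7) → 1/6.
The series converges when 1/6 · |x| < 1, giving R = 6.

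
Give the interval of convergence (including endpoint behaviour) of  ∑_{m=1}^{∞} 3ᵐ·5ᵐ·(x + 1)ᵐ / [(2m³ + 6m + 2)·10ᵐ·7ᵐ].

Apply the ratio test: |a_{m+1}| / |a_m| = [(2m³ + 6m + 2)/(2(m+1)³ + 6(m+1) + 2)] · 3·5/(10·7), which tends to 3/14 as m → ∞.
Convergence for |x + 1| · 3/14 < 1, i.e. |x + 1| < 14/3. So R = 14/3.
Endpoint x = 11/3: the terms are on the order of 1/m³, so the series converges absolutely by comparison with the p-series (p = 3 > 1).
When x = -17/3, absolute convergence follows by limit comparison with Σ 1/m³.

[-17/3, 11/3]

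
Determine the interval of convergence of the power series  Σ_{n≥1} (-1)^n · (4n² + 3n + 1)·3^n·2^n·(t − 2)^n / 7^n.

The ratio of consecutive coefficients is [(4(n+1)² + 3(n+1) + 1)/(4n² + 3n + 1)] · 3·2/7 → 6/7.
Hence the series converges for |t − 2| < 1/(6/7) = 7/6, so the radius of convergence is 7/6.
Check t = 19/6: the terms do not tend to 0, so the series diverges.
When t = 5/6, the terms have absolute value of order n², which does not tend to 0, so the series diverges by the divergence test.

(5/6, 19/6)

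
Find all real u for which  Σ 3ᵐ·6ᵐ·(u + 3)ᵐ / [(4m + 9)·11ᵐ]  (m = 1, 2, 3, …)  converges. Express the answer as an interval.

[-65/18, -43/18)

Apply the ratio test: |a_{m+1}| / |a_m| = [(4m + 9)/(4(m+1) + 9)] · 3·6/11, which tends to 18/11 as m → ∞.
The series converges when 18/11 · |u + 3| < 1, giving R = 11/18.
Endpoint u = -43/18: the terms behave like c/m; limit comparison with the harmonic series gives divergence.
When u = -65/18, convergence follows from the alternating series test (terms decrease monotonically to 0).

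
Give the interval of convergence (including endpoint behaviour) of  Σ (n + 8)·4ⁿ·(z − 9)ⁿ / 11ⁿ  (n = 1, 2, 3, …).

Apply the ratio test: |a_{n+1}| / |a_n| = [((n+1) + 8)/(n + 8)] · 4/11, which tends to 4/11 as n → ∞.
Hence the series converges for |z − 9| < 1/(4/11) = 11/4, so the radius of convergence is 11/4.
Endpoint z = 47/4: the n-th term does not approach 0; divergence by the term test.
Endpoint z = 25/4: the terms do not tend to 0, so the series diverges.

(25/4, 47/4)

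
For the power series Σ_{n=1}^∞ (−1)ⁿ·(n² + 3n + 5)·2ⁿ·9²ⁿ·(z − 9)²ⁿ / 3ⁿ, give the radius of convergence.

Apply the ratio test: |a_{n+1}| / |a_n| = [((n+1)² + 3(n+1) + 5)/(n² + 3n + 5)] · 2·81/3, which tends to 54 as n → ∞.
Writing y = (z − 9)², the series in y has radius 1/54, so |z − 9| < √(1/54) and R = √6/18.

R = √6/18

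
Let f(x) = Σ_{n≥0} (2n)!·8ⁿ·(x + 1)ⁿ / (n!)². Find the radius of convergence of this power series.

R = 1/32

Ratio test: |a_{n+1}/a_n| = (2n+1)·(2n+2)/(n+1)² · 8 → 32 as n → ∞.
Thus R = 1/(32) = 1/32.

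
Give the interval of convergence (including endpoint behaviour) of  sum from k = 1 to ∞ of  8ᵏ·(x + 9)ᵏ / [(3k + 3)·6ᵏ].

[-39/4, -33/4)

By the ratio test, |a_{k+1}/a_k| = [(3k + 3)/(3(k+1) + 3)] · 8/6 → 4/3.
Thus R = 1/(4/3) = 3/4.
Endpoint x = -33/4: the terms are asymptotic to a nonzero constant times 1/k, so the series diverges by limit comparison with Σ 1/k.
At x = -39/4: the terms alternate in sign and decrease monotonically to 0 in absolute value (size ~ c/k), so the alternating series test gives convergence.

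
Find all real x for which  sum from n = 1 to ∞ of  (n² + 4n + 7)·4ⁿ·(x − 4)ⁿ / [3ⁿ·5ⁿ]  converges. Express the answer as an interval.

Apply the ratio test: |a_{n+1}| / |a_n| = [((n+1)² + 4(n+1) + 7)/(n² + 4n + 7)] · 4/(3·5), which tends to 4/15 as n → ∞.
Hence the series converges for |x − 4| < 1/(4/15) = 15/4, so the radius of convergence is 15/4.
Check x = 31/4: the terms do not tend to 0, so the series diverges.
Check x = 1/4: the terms do not tend to 0, so the series diverges.

(1/4, 31/4)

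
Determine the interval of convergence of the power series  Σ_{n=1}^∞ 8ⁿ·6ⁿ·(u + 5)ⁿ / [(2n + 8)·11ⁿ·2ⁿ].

Ratio test: |a_{n+1}/a_n| = [(2n + 8)/(2(n+1) + 8)] · 8·6/(11·2) → 24/11 as n → ∞.
Hence the series converges for |u + 5| < 1/(24/11) = 11/24, so the radius of convergence is 11/24.
At u = -109/24: the terms are asymptotic to a nonzero constant times 1/n, so the series diverges by limit comparison with Σ 1/n.
Endpoint u = -131/24: convergence follows from the alternating series test (terms decrease monotonically to 0).

[-131/24, -109/24)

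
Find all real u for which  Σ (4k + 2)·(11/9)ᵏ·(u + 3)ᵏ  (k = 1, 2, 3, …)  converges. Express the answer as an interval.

(-42/11, -24/11)

By the ratio test, |a_{k+1}/a_k| = [(4(k+1) + 2)/(4k + 2)] · 11/9 → 11/9.
The series converges when 11/9 · |u + 3| < 1, giving R = 9/11.
Check u = -24/11: the k-th term does not approach 0; divergence by the term test.
When u = -42/11, the k-th term does not approach 0; divergence by the term test.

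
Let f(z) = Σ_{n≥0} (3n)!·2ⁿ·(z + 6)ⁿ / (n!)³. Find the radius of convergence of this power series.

R = 1/54

Ratio test: |a_{n+1}/a_n| = (3n+1)·(3n+2)·(3n+3)/(n+1)³ · 2 → 54 as n → ∞.
Thus R = 1/(54) = 1/54.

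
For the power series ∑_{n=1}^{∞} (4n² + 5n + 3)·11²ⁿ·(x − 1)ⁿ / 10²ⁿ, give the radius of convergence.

R = 100/121

Ratio test: |a_{n+1}/a_n| = [(4(n+1)² + 5(n+1) + 3)/(4n² + 5n + 3)] · 121/100 → 121/100 as n → ∞.
Hence the series converges for |x − 1| < 1/(121/100) = 100/121, so the radius of convergence is 100/121.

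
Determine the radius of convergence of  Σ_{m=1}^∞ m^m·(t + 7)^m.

By the Cauchy root test, |a_m|^(1/m) = m → ∞.
Since the m-th root of |a_m| is unbounded, the series converges only at t = -7; R = 0.

R = 0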